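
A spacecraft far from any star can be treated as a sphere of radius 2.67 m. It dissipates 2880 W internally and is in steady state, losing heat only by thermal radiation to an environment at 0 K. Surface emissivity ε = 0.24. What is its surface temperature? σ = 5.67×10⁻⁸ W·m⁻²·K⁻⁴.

Steady state: internal power = radiated power, P = εσA T⁴.
Radiating area A = 4πr² = 89.58 m².
T⁴ = P/(εσA) = 2880/(0.24·5.67×10⁻⁸·89.58) = 2.362×10⁹ K⁴.
T = (2.362×10⁹)^(1/4).

T ≈ 220 K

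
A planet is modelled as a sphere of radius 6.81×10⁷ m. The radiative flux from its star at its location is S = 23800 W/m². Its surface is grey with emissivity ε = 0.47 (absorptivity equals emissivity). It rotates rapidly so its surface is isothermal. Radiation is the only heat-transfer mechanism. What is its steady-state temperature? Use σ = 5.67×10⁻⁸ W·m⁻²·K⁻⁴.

At equilibrium, absorbed power = emitted power.
Absorbing cross-section = πr² = 1.457×10¹⁶ m²; emitting surface = 4πr² = 5.828×10¹⁶ m² (ratio 4).
εS·A_cross = εσ·A_surf·T⁴  ⇒  T⁴ = S/(4σ)   (ε cancels).
T⁴ = 23800/(4·5.67×10⁻⁸) = 1.049×10¹¹ K⁴.
T = (1.049×10¹¹)^(1/4).

T ≈ 569 K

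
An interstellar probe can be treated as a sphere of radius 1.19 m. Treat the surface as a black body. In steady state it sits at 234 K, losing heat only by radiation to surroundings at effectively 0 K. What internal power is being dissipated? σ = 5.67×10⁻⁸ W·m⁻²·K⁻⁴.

Steady state: P = εσA T⁴.
A = 4πr² = 17.80 m²; T⁴ = (234)⁴ = 2.998×10⁹ K⁴.
P = 1.0 × 5.67×10⁻⁸ × 17.80 × 2.998×10⁹.

P ≈ 3030 W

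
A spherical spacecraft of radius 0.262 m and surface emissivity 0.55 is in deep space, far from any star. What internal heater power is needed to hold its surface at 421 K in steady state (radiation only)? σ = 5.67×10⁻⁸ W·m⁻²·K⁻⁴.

P = εσ·4πr²·T⁴.
4πr² = 0.8626 m²; T⁴ = 3.141×10¹⁰ K⁴.
P = 0.55·5.67×10⁻⁸·0.8626·3.141×10¹⁰.

P ≈ 845 W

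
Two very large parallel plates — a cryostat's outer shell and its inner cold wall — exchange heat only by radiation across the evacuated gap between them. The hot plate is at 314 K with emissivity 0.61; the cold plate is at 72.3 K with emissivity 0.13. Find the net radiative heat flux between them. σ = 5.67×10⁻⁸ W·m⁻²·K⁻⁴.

q ≈ 66.0 W/m²

For two infinite grey parallel plates, q = σ(T₁⁴ − T₂⁴)/(1/ε₁ + 1/ε₂ − 1).
T₁⁴ − T₂⁴ = 9.721×10⁹ − 2.732×10⁷ = 9.694×10⁹ K⁴.
1/ε₁ + 1/ε₂ − 1 = 1.639 + 7.692 − 1 = 8.332.
q = 5.67×10⁻⁸ × 9.694×10⁹ / 8.332.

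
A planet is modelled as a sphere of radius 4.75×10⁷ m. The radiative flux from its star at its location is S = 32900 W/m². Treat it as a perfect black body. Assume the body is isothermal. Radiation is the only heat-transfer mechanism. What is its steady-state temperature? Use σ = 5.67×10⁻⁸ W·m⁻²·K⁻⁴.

At equilibrium, absorbed power = emitted power.
Absorbing cross-section = πr² = 7.088×10¹⁵ m²; emitting surface = 4πr² = 2.835×10¹⁶ m² (ratio 4).
S·A_cross = εσ·A_surf·T⁴  ⇒  T⁴ = S/(4σ).
T⁴ = 1.00·32900/(4·5.67×10⁻⁸) = 1.451×10¹¹ K⁴.
T = (1.451×10¹¹)^(1/4).

T ≈ 617 K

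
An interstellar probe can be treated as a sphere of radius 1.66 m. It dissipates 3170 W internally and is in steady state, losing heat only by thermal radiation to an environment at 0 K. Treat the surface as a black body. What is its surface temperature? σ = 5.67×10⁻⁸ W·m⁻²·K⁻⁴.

T ≈ 200 K

Steady state: internal power = radiated power, P = εσA T⁴.
Radiating area A = 4πr² = 34.63 m².
T⁴ = P/(εσA) = 3170/(1.0·5.67×10⁻⁸·34.63) = 1.615×10⁹ K⁴.
T = (1.615×10⁹)^(1/4).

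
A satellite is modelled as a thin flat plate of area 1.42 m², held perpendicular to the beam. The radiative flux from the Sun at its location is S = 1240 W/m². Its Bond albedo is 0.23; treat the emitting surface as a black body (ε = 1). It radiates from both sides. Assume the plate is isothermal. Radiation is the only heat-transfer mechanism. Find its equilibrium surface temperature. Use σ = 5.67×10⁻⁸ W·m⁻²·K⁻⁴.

T ≈ 303 K

At equilibrium, absorbed power = emitted power.
Absorbing cross-section = A = 1.420 m²; emitting surface = 2A = 2.840 m² (ratio 2).
(1−a)S·A_cross = εσ·A_surf·T⁴  ⇒  T⁴ = (1−a)S/(2σ).
T⁴ = 0.770·1240/(2·5.67×10⁻⁸) = 8.420×10⁹ K⁴.
T = (8.420×10⁹)^(1/4).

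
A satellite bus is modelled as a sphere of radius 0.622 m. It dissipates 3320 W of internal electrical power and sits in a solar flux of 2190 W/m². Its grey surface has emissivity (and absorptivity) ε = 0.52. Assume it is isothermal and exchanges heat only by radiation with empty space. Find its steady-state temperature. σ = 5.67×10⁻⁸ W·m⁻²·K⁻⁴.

T ≈ 426 K

At steady state, absorbed solar power + internal power = radiated power.
Absorbed: α·S·A_cross = 0.52·2190·1.215 = 1384 W (cross-section πr²).
Total input = 1384 + 3320 = 4704 W.
Radiated: εσ·A_surf·T⁴ with A_surf = 4πr² = 4.862 m².
T⁴ = 4704/(0.52·5.67×10⁻⁸·4.862) = 3.282×10¹⁰ K⁴.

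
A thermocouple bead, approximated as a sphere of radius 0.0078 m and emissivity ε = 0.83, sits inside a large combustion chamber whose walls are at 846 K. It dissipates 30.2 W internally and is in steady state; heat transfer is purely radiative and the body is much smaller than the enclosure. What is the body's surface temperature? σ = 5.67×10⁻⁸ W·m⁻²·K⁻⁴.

T ≈ 1080 K

For a small grey body in a large enclosure, net radiated power = εσA(T⁴ − T_w⁴).
Steady state: P = εσA(T⁴ − T_w⁴) with A = 4πr² = 7.645×10⁻⁴ m².
T⁴ = P/(εσA) + T_w⁴ = 30.2/(0.83·5.67×10⁻⁸·7.645×10⁻⁴) + (846)⁴
    = 8.394×10¹¹ + 5.122×10¹¹ = 1.352×10¹² K⁴.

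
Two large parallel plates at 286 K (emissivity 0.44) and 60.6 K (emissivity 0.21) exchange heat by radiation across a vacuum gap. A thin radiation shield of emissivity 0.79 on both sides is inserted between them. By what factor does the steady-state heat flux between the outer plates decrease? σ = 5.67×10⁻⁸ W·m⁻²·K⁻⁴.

Without shield: q₀ = σΔ(T⁴)/(1/ε₁+1/ε₂−1) with denominator 6.035.
With shield the two gaps are in series; the resistances add: (1/ε₁+1/ε_s−1)+(1/ε_s+1/ε₂−1) = 2.539+5.028 = 7.566.
Heat-flux ratio q₀/q = 7.566/6.035.

factor ≈ 1.25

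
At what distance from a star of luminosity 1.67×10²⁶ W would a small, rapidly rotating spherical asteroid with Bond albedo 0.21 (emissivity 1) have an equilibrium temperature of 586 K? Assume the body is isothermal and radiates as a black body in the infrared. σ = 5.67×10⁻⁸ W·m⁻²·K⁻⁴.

d ≈ 1.98×10¹⁰ m

For an isothermal black-emitting sphere, (1−a)S·πr² = σ·4πr²·T⁴ ⇒ S = 4σT⁴/(1−a).
S = 4·5.67×10⁻⁸·(586)⁴/0.790 = 33850 W/m².
Flux falls as S = L/(4πd²), so d = √(L/(4πS)) = √(1.67×10²⁶/(4π·33850)).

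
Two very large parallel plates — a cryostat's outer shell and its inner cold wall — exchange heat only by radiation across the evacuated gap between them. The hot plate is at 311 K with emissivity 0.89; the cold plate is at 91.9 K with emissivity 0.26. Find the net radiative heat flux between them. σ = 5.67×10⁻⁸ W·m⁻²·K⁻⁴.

For two infinite grey parallel plates, q = σ(T₁⁴ − T₂⁴)/(1/ε₁ + 1/ε₂ − 1).
T₁⁴ − T₂⁴ = 9.355×10⁹ − 7.133×10⁷ = 9.284×10⁹ K⁴.
1/ε₁ + 1/ε₂ − 1 = 1.124 + 3.846 − 1 = 3.970.
q = 5.67×10⁻⁸ × 9.284×10⁹ / 3.970.

q ≈ 133 W/m²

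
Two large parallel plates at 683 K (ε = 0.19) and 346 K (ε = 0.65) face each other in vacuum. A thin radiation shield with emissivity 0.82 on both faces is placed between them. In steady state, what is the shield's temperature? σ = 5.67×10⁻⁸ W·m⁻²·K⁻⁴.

T_s ≈ 502 K

In steady state the net flux on the hot side equals that on the cold side.
σ(T₁⁴−T_s⁴)/D₁ = σ(T_s⁴−T₂⁴)/D₂, with D₁ = 1/ε₁+1/ε_s−1 = 5.483, D₂ = 1/ε_s+1/ε₂−1 = 1.758.
Solve for T_s⁴: T_s⁴ = (D₂·T₁⁴ + D₁·T₂⁴)/(D₁+D₂) = 6.369×10¹⁰ K⁴.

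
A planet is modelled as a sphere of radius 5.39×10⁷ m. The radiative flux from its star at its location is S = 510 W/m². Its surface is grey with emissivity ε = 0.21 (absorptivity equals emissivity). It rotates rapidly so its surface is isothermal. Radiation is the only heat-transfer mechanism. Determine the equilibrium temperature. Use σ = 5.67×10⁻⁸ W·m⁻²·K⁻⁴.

T ≈ 218 K

At equilibrium, absorbed power = emitted power.
Absorbing cross-section = πr² = 9.127×10¹⁵ m²; emitting surface = 4πr² = 3.651×10¹⁶ m² (ratio 4).
εS·A_cross = εσ·A_surf·T⁴  ⇒  T⁴ = S/(4σ)   (ε cancels).
T⁴ = 510/(4·5.67×10⁻⁸) = 2.249×10⁹ K⁴.
T = (2.249×10⁹)^(1/4).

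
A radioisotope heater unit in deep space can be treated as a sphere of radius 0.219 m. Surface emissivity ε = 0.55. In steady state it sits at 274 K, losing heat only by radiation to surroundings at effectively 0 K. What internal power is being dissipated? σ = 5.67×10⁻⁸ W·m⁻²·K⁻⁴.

Steady state: P = εσA T⁴.
A = 4πr² = 0.6027 m²; T⁴ = (274)⁴ = 5.636×10⁹ K⁴.
P = 0.55 × 5.67×10⁻⁸ × 0.6027 × 5.636×10⁹.

P ≈ 106 W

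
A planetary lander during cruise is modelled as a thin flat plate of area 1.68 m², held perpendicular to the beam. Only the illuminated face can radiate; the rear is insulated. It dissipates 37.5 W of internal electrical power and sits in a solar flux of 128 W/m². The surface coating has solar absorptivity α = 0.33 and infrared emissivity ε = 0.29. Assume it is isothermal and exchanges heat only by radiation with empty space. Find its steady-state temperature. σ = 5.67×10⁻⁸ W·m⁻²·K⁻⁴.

At steady state, absorbed solar power + internal power = radiated power.
Absorbed: α·S·A_cross = 0.33·128·1.680 = 70.96 W (cross-section A).
Total input = 70.96 + 37.5 = 108.5 W.
Radiated: εσ·A_surf·T⁴ with A_surf = A = 1.680 m².
T⁴ = 108.5/(0.29·5.67×10⁻⁸·1.680) = 3.926×10⁹ K⁴.

T ≈ 250 K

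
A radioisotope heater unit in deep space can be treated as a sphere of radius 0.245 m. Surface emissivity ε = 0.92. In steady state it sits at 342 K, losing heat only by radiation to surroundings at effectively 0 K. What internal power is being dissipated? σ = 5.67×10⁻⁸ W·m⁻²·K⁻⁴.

P ≈ 538 W

Steady state: P = εσA T⁴.
A = 4πr² = 0.7543 m²; T⁴ = (342)⁴ = 1.368×10¹⁰ K⁴.
P = 0.92 × 5.67×10⁻⁸ × 0.7543 × 1.368×10¹⁰.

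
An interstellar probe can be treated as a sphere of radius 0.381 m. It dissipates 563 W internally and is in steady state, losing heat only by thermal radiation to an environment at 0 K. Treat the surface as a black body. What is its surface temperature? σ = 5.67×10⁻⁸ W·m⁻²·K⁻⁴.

T ≈ 272 K

Steady state: internal power = radiated power, P = εσA T⁴.
Radiating area A = 4πr² = 1.824 m².
T⁴ = P/(εσA) = 563/(1.0·5.67×10⁻⁸·1.824) = 5.443×10⁹ K⁴.
T = (5.443×10⁹)^(1/4).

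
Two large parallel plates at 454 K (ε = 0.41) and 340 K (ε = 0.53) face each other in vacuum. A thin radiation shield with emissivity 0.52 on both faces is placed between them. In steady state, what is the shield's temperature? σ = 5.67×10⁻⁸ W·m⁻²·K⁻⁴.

T_s ≈ 404 K

In steady state the net flux on the hot side equals that on the cold side.
σ(T₁⁴−T_s⁴)/D₁ = σ(T_s⁴−T₂⁴)/D₂, with D₁ = 1/ε₁+1/ε_s−1 = 3.362, D₂ = 1/ε_s+1/ε₂−1 = 2.810.
Solve for T_s⁴: T_s⁴ = (D₂·T₁⁴ + D₁·T₂⁴)/(D₁+D₂) = 2.662×10¹⁰ K⁴.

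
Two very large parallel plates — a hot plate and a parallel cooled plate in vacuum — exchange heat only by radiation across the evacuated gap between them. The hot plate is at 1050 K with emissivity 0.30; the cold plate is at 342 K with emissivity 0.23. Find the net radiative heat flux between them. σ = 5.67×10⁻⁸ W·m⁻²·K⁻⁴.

q ≈ 10200 W/m²

For two infinite grey parallel plates, q = σ(T₁⁴ − T₂⁴)/(1/ε₁ + 1/ε₂ − 1).
T₁⁴ − T₂⁴ = 1.216×10¹² − 1.368×10¹⁰ = 1.202×10¹² K⁴.
1/ε₁ + 1/ε₂ − 1 = 3.333 + 4.348 − 1 = 6.681.
q = 5.67×10⁻⁸ × 1.202×10¹² / 6.681.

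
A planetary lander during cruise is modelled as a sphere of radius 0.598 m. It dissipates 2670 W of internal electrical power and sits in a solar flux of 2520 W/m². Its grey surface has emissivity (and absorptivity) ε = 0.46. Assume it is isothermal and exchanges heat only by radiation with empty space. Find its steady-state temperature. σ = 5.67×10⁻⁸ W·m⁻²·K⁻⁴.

At steady state, absorbed solar power + internal power = radiated power.
Absorbed: α·S·A_cross = 0.46·2520·1.123 = 1302 W (cross-section πr²).
Total input = 1302 + 2670 = 3972 W.
Radiated: εσ·A_surf·T⁴ with A_surf = 4πr² = 4.494 m².
T⁴ = 3972/(0.46·5.67×10⁻⁸·4.494) = 3.389×10¹⁰ K⁴.

T ≈ 429 K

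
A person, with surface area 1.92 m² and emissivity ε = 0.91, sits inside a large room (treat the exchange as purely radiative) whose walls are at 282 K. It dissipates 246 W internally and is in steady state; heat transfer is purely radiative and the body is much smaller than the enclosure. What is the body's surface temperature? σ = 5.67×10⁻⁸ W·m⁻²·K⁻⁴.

T ≈ 306 K

For a small grey body in a large enclosure, net radiated power = εσA(T⁴ − T_w⁴).
Steady state: P = εσA(T⁴ − T_w⁴) with A = 1.92 m².
T⁴ = P/(εσA) + T_w⁴ = 246/(0.91·5.67×10⁻⁸·1.920) + (282)⁴
    = 2.483×10⁹ + 6.324×10⁹ = 8.807×10⁹ K⁴.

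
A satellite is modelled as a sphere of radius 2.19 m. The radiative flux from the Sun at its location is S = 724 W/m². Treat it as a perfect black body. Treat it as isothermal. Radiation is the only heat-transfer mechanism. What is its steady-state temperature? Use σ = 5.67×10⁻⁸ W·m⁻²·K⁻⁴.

T ≈ 238 K

At equilibrium, absorbed power = emitted power.
Absorbing cross-section = πr² = 15.07 m²; emitting surface = 4πr² = 60.27 m² (ratio 4).
S·A_cross = εσ·A_surf·T⁴  ⇒  T⁴ = S/(4σ).
T⁴ = 1.00·724/(4·5.67×10⁻⁸) = 3.192×10⁹ K⁴.
T = (3.192×10⁹)^(1/4).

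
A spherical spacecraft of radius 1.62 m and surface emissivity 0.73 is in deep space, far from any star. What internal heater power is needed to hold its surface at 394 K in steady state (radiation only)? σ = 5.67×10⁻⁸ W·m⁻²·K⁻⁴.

P ≈ 32900 W

P = εσ·4πr²·T⁴.
4πr² = 32.98 m²; T⁴ = 2.410×10¹⁰ K⁴.
P = 0.73·5.67×10⁻⁸·32.98·2.410×10¹⁰.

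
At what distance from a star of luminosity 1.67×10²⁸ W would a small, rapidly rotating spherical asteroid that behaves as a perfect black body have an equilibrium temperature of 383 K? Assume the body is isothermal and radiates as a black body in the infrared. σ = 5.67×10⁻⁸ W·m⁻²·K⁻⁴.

d ≈ 5.22×10¹¹ m

For an isothermal black-emitting sphere, (1−a)S·πr² = σ·4πr²·T⁴ ⇒ S = 4σT⁴/(1−a).
S = 4·5.67×10⁻⁸·(383)⁴/1.00 = 4880 W/m².
Flux falls as S = L/(4πd²), so d = √(L/(4πS)) = √(1.67×10²⁸/(4π·4880)).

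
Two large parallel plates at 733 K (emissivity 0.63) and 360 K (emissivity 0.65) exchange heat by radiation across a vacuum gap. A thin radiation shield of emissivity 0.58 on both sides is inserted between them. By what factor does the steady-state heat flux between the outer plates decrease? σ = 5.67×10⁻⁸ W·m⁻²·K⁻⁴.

factor ≈ 2.15

Without shield: q₀ = σΔ(T⁴)/(1/ε₁+1/ε₂−1) with denominator 2.126.
With shield the two gaps are in series; the resistances add: (1/ε₁+1/ε_s−1)+(1/ε_s+1/ε₂−1) = 2.311+2.263 = 4.574.
Heat-flux ratio q₀/q = 4.574/2.126.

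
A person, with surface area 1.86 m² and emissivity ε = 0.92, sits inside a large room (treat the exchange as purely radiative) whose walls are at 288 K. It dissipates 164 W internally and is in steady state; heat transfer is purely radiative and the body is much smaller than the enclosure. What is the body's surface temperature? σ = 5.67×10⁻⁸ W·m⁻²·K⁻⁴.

T ≈ 304 K

For a small grey body in a large enclosure, net radiated power = εσA(T⁴ − T_w⁴).
Steady state: P = εσA(T⁴ − T_w⁴) with A = 1.86 m².
T⁴ = P/(εσA) + T_w⁴ = 164/(0.92·5.67×10⁻⁸·1.860) + (288)⁴
    = 1.690×10⁹ + 6.880×10⁹ = 8.570×10⁹ K⁴.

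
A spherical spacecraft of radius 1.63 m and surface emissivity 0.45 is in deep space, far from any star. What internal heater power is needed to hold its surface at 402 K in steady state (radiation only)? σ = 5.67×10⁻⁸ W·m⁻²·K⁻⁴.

P ≈ 22200 W

P = εσ·4πr²·T⁴.
4πr² = 33.39 m²; T⁴ = 2.612×10¹⁰ K⁴.
P = 0.45·5.67×10⁻⁸·33.39·2.612×10¹⁰.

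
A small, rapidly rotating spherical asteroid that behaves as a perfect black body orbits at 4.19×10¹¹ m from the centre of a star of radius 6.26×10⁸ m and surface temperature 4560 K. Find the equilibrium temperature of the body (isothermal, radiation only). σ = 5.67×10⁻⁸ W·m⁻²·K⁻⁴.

T ≈ 125 K

The star's surface emits σT_*⁴; at distance d the flux is S = σT_*⁴(R_*/d)².
S = 5.67×10⁻⁸·(4560)⁴·(6.26×10⁸/4.19×10¹¹)² = 54.72 W/m².
For an isothermal sphere T⁴ = (1−a)S/(4σ) = 2.413×10⁸ K⁴.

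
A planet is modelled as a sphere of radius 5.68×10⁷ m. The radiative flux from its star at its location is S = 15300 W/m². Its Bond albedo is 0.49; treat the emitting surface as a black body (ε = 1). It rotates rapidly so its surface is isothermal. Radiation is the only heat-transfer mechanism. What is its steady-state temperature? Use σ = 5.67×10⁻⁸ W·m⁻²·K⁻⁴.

At equilibrium, absorbed power = emitted power.
Absorbing cross-section = πr² = 1.014×10¹⁶ m²; emitting surface = 4πr² = 4.054×10¹⁶ m² (ratio 4).
(1−a)S·A_cross = εσ·A_surf·T⁴  ⇒  T⁴ = (1−a)S/(4σ).
T⁴ = 0.510·15300/(4·5.67×10⁻⁸) = 3.440×10¹⁰ K⁴.
T = (3.440×10¹⁰)^(1/4).

T ≈ 431 K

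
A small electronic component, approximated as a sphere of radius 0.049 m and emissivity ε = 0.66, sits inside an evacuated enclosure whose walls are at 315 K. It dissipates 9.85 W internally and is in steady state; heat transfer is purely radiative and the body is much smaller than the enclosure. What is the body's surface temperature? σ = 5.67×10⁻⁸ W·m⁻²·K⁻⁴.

For a small grey body in a large enclosure, net radiated power = εσA(T⁴ − T_w⁴).
Steady state: P = εσA(T⁴ − T_w⁴) with A = 4πr² = 0.03017 m².
T⁴ = P/(εσA) + T_w⁴ = 9.85/(0.66·5.67×10⁻⁸·0.03017) + (315)⁴
    = 8.724×10⁹ + 9.846×10⁹ = 1.857×10¹⁰ K⁴.

T ≈ 369 K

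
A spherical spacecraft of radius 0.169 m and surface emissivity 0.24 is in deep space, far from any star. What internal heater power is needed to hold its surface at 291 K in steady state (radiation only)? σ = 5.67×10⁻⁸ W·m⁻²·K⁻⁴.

P ≈ 35.0 W

P = εσ·4πr²·T⁴.
4πr² = 0.3589 m²; T⁴ = 7.171×10⁹ K⁴.
P = 0.24·5.67×10⁻⁸·0.3589·7.171×10⁹.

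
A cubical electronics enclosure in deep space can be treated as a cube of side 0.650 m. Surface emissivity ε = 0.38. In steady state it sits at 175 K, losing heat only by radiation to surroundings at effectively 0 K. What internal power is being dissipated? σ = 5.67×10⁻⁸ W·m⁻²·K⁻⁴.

P ≈ 51.2 W

Steady state: P = εσA T⁴.
A = 6L² = 2.535 m²; T⁴ = (175)⁴ = 9.379×10⁸ K⁴.
P = 0.38 × 5.67×10⁻⁸ × 2.535 × 9.379×10⁸.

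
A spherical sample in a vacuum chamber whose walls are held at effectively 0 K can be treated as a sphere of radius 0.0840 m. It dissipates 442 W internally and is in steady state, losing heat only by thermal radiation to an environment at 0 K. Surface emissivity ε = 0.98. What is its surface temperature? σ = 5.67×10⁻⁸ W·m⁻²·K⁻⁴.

Steady state: internal power = radiated power, P = εσA T⁴.
Radiating area A = 4πr² = 0.08867 m².
T⁴ = P/(εσA) = 442/(0.98·5.67×10⁻⁸·0.08867) = 8.971×10¹⁰ K⁴.
T = (8.971×10¹⁰)^(1/4).

T ≈ 547 K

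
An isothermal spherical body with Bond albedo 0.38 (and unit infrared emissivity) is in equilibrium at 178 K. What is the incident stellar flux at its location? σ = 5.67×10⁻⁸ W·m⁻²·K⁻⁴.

S ≈ 367 W/m²

(1−a)S·πr² = σ·4πr²·T⁴ ⇒ S = 4σT⁴/(1−a).
S = 4·5.67×10⁻⁸·1.004×10⁹/0.620.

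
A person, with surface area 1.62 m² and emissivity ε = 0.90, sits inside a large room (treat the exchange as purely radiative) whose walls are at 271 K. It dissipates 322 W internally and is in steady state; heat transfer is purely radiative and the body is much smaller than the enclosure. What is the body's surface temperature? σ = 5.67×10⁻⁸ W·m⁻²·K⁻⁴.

T ≈ 310 K

For a small grey body in a large enclosure, net radiated power = εσA(T⁴ − T_w⁴).
Steady state: P = εσA(T⁴ − T_w⁴) with A = 1.62 m².
T⁴ = P/(εσA) + T_w⁴ = 322/(0.90·5.67×10⁻⁸·1.620) + (271)⁴
    = 3.895×10⁹ + 5.394×10⁹ = 9.289×10⁹ K⁴.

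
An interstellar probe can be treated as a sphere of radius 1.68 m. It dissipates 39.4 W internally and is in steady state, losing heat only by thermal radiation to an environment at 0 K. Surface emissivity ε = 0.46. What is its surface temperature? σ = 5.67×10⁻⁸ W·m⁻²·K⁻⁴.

Steady state: internal power = radiated power, P = εσA T⁴.
Radiating area A = 4πr² = 35.47 m².
T⁴ = P/(εσA) = 39.4/(0.46·5.67×10⁻⁸·35.47) = 4.259×10⁷ K⁴.
T = (4.259×10⁷)^(1/4).

T ≈ 80.8 K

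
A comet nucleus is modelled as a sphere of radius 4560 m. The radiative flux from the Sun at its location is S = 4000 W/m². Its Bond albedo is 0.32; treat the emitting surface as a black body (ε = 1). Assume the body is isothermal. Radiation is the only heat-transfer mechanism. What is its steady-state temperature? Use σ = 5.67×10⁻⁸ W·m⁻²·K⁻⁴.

At equilibrium, absorbed power = emitted power.
Absorbing cross-section = πr² = 6.533×10⁷ m²; emitting surface = 4πr² = 2.613×10⁸ m² (ratio 4).
(1−a)S·A_cross = εσ·A_surf·T⁴  ⇒  T⁴ = (1−a)S/(4σ).
T⁴ = 0.680·4000/(4·5.67×10⁻⁸) = 1.199×10¹⁰ K⁴.
T = (1.199×10¹⁰)^(1/4).

T ≈ 331 K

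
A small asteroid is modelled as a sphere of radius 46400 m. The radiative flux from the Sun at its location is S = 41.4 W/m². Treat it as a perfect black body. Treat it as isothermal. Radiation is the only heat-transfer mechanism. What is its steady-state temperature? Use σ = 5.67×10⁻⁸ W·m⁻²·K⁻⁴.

At equilibrium, absorbed power = emitted power.
Absorbing cross-section = πr² = 6.764×10⁹ m²; emitting surface = 4πr² = 2.705×10¹⁰ m² (ratio 4).
S·A_cross = εσ·A_surf·T⁴  ⇒  T⁴ = S/(4σ).
T⁴ = 1.00·41.4/(4·5.67×10⁻⁸) = 1.825×10⁸ K⁴.
T = (1.825×10⁸)^(1/4).

T ≈ 116 K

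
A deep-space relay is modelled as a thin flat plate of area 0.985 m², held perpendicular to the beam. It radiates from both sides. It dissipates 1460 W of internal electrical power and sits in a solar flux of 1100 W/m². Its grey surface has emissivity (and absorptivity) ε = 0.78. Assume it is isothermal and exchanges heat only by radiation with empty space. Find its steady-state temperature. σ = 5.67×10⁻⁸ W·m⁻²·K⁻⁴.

T ≈ 403 K

At steady state, absorbed solar power + internal power = radiated power.
Absorbed: α·S·A_cross = 0.78·1100·0.9850 = 845.1 W (cross-section A).
Total input = 845.1 + 1460 = 2305 W.
Radiated: εσ·A_surf·T⁴ with A_surf = 2A = 1.970 m².
T⁴ = 2305/(0.78·5.67×10⁻⁸·1.970) = 2.646×10¹⁰ K⁴.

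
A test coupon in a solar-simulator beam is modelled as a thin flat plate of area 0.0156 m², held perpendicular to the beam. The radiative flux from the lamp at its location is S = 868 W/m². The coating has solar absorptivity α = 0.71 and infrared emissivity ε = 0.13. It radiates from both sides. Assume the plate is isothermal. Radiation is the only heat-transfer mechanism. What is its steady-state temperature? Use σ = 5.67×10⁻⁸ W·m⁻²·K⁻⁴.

At equilibrium, absorbed power = emitted power.
Absorbing cross-section = A = 0.01560 m²; emitting surface = 2A = 0.03120 m² (ratio 2).
αS·A_cross = εσ·A_surf·T⁴  ⇒  T⁴ = αS/(ε·2σ).
T⁴ = 0.710·868/(0.13·2·5.67×10⁻⁸) = 4.180×10¹⁰ K⁴.
T = (4.180×10¹⁰)^(1/4).

T ≈ 452 K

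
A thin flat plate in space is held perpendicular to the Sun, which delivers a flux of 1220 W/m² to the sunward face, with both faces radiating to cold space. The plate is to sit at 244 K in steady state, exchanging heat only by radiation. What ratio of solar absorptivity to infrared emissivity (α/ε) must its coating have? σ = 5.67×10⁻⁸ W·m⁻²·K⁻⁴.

α/ε ≈ 0.329

Balance: αS·A = εσ·2A·T⁴ ⇒ α/ε = 2σT⁴/S.
α/ε = 2·5.67×10⁻⁸·(244)⁴/1220 = 2·5.67×10⁻⁸·3.545×10⁹/1220.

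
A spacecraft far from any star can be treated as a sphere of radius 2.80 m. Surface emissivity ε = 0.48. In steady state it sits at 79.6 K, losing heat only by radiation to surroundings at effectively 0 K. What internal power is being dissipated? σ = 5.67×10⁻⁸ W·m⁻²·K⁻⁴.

P ≈ 108 W

Steady state: P = εσA T⁴.
A = 4πr² = 98.52 m²; T⁴ = (79.6)⁴ = 4.015×10⁷ K⁴.
P = 0.48 × 5.67×10⁻⁸ × 98.52 × 4.015×10⁷.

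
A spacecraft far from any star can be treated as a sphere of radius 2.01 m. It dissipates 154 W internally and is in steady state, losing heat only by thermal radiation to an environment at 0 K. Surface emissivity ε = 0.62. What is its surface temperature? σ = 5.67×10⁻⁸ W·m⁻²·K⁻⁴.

T ≈ 96.4 K

Steady state: internal power = radiated power, P = εσA T⁴.
Radiating area A = 4πr² = 50.77 m².
T⁴ = P/(εσA) = 154/(0.62·5.67×10⁻⁸·50.77) = 8.629×10⁷ K⁴.
T = (8.629×10⁷)^(1/4).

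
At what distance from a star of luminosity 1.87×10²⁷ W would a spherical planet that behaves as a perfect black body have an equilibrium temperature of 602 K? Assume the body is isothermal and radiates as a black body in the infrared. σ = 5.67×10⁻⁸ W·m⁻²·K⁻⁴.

For an isothermal black-emitting sphere, (1−a)S·πr² = σ·4πr²·T⁴ ⇒ S = 4σT⁴/(1−a).
S = 4·5.67×10⁻⁸·(602)⁴/1.00 = 29790 W/m².
Flux falls as S = L/(4πd²), so d = √(L/(4πS)) = √(1.87×10²⁷/(4π·29790)).

d ≈ 7.07×10¹⁰ m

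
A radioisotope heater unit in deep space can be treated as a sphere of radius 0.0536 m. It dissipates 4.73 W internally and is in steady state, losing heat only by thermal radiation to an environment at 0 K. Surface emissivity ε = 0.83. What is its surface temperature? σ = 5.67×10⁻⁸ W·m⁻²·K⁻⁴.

Steady state: internal power = radiated power, P = εσA T⁴.
Radiating area A = 4πr² = 0.03610 m².
T⁴ = P/(εσA) = 4.73/(0.83·5.67×10⁻⁸·0.03610) = 2.784×10⁹ K⁴.
T = (2.784×10⁹)^(1/4).

T ≈ 230 K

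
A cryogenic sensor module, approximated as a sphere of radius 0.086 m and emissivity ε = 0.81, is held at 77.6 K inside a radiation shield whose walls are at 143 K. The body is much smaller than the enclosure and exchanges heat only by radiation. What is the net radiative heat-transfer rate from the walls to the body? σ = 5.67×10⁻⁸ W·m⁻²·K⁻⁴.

P_net ≈ 1.63 W

For a small grey body in a large enclosure: P_net = εσA(T_body⁴ − T_wall⁴).
A = 4πr² = 0.09294 m²; T_body⁴ − T_wall⁴ = 3.626×10⁷ − 4.182×10⁸ = -3.819×10⁸ K⁴.
|P_net| = 0.81·5.67×10⁻⁸·0.09294·3.819×10⁸.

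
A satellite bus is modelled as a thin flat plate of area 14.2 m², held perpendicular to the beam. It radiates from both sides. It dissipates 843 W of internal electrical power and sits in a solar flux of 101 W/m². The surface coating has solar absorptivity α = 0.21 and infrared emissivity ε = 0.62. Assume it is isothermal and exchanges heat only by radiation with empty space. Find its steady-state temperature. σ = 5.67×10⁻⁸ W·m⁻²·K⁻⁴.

At steady state, absorbed solar power + internal power = radiated power.
Absorbed: α·S·A_cross = 0.21·101·14.20 = 301.2 W (cross-section A).
Total input = 301.2 + 843 = 1144 W.
Radiated: εσ·A_surf·T⁴ with A_surf = 2A = 28.40 m².
T⁴ = 1144/(0.62·5.67×10⁻⁸·28.40) = 1.146×10⁹ K⁴.

T ≈ 184 K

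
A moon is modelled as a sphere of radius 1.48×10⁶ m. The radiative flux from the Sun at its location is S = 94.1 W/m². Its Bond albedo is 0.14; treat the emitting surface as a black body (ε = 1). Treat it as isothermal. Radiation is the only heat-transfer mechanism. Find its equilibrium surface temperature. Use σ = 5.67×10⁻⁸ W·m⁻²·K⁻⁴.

T ≈ 137 K

At equilibrium, absorbed power = emitted power.
Absorbing cross-section = πr² = 6.881×10¹² m²; emitting surface = 4πr² = 2.753×10¹³ m² (ratio 4).
(1−a)S·A_cross = εσ·A_surf·T⁴  ⇒  T⁴ = (1−a)S/(4σ).
T⁴ = 0.860·94.1/(4·5.67×10⁻⁸) = 3.568×10⁸ K⁴.
T = (3.568×10⁸)^(1/4).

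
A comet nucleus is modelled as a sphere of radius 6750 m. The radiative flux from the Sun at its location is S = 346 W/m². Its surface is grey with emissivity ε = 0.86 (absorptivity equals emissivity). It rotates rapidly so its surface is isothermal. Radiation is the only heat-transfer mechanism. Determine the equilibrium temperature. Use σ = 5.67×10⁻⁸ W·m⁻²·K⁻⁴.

At equilibrium, absorbed power = emitted power.
Absorbing cross-section = πr² = 1.431×10⁸ m²; emitting surface = 4πr² = 5.726×10⁸ m² (ratio 4).
εS·A_cross = εσ·A_surf·T⁴  ⇒  T⁴ = S/(4σ)   (ε cancels).
T⁴ = 346/(4·5.67×10⁻⁸) = 1.526×10⁹ K⁴.
T = (1.526×10⁹)^(1/4).

T ≈ 198 K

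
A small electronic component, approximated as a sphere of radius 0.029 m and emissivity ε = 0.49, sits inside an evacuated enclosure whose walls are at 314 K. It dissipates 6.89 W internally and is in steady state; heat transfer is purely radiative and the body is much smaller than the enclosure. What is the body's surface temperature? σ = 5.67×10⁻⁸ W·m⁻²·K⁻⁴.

For a small grey body in a large enclosure, net radiated power = εσA(T⁴ − T_w⁴).
Steady state: P = εσA(T⁴ − T_w⁴) with A = 4πr² = 0.01057 m².
T⁴ = P/(εσA) + T_w⁴ = 6.89/(0.49·5.67×10⁻⁸·0.01057) + (314)⁴
    = 2.347×10¹⁰ + 9.721×10⁹ = 3.319×10¹⁰ K⁴.

T ≈ 427 K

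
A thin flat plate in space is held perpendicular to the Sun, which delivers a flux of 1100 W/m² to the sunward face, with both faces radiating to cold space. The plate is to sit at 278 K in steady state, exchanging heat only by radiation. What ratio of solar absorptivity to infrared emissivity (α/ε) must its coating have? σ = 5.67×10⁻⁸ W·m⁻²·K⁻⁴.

α/ε ≈ 0.616

Balance: αS·A = εσ·2A·T⁴ ⇒ α/ε = 2σT⁴/S.
α/ε = 2·5.67×10⁻⁸·(278)⁴/1100 = 2·5.67×10⁻⁸·5.973×10⁹/1100.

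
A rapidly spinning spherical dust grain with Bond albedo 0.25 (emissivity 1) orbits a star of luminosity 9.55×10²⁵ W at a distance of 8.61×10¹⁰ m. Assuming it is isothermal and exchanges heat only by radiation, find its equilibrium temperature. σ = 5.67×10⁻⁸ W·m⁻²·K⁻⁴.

First find the stellar flux at distance d: S = L/(4πd²) = 9.55×10²⁵/(4π·(8.61×10¹⁰)²) = 1025 W/m².
For an isothermal sphere, absorbed (1−a)S·πr² = emitted σ·4πr²·T⁴, so T⁴ = (1−a)S/(4σ).
T⁴ = 0.750·1025/(4·5.67×10⁻⁸) = 3.390×10⁹ K⁴.

T ≈ 241 K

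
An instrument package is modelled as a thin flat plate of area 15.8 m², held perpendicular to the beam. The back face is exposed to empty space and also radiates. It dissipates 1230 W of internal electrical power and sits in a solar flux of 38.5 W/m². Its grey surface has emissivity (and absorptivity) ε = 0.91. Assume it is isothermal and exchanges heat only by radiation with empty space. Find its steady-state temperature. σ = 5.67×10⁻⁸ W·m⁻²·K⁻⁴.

At steady state, absorbed solar power + internal power = radiated power.
Absorbed: α·S·A_cross = 0.91·38.5·15.80 = 553.6 W (cross-section A).
Total input = 553.6 + 1230 = 1784 W.
Radiated: εσ·A_surf·T⁴ with A_surf = 2A = 31.60 m².
T⁴ = 1784/(0.91·5.67×10⁻⁸·31.60) = 1.094×10⁹ K⁴.

T ≈ 182 K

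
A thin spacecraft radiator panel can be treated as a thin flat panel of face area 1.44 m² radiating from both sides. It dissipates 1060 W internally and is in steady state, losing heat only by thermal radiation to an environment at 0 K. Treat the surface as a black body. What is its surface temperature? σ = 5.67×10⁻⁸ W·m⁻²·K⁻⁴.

T ≈ 284 K

Steady state: internal power = radiated power, P = εσA T⁴.
Radiating area A = 2·1.44 = 2.880 m².
T⁴ = P/(εσA) = 1060/(1.0·5.67×10⁻⁸·2.880) = 6.491×10⁹ K⁴.
T = (6.491×10⁹)^(1/4).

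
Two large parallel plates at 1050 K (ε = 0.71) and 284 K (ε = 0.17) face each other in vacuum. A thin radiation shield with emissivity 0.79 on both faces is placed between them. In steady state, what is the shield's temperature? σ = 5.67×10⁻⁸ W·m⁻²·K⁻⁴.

T_s ≈ 989 K

In steady state the net flux on the hot side equals that on the cold side.
σ(T₁⁴−T_s⁴)/D₁ = σ(T_s⁴−T₂⁴)/D₂, with D₁ = 1/ε₁+1/ε_s−1 = 1.674, D₂ = 1/ε_s+1/ε₂−1 = 6.148.
Solve for T_s⁴: T_s⁴ = (D₂·T₁⁴ + D₁·T₂⁴)/(D₁+D₂) = 9.567×10¹¹ K⁴.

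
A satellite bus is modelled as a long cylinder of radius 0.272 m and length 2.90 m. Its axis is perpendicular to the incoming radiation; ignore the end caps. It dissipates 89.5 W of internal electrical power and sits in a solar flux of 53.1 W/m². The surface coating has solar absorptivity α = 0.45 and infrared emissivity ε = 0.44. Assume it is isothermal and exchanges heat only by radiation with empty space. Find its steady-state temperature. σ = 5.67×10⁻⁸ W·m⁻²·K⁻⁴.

T ≈ 179 K

At steady state, absorbed solar power + internal power = radiated power.
Absorbed: α·S·A_cross = 0.45·53.1·1.578 = 37.70 W (cross-section 2rL).
Total input = 37.70 + 89.5 = 127.2 W.
Radiated: εσ·A_surf·T⁴ with A_surf = 2πrL = 4.956 m².
T⁴ = 127.2/(0.44·5.67×10⁻⁸·4.956) = 1.029×10⁹ K⁴.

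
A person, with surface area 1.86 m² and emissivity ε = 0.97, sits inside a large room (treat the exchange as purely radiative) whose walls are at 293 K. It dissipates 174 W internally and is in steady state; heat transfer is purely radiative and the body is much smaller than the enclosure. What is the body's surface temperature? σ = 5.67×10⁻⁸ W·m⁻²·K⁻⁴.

For a small grey body in a large enclosure, net radiated power = εσA(T⁴ − T_w⁴).
Steady state: P = εσA(T⁴ − T_w⁴) with A = 1.86 m².
T⁴ = P/(εσA) + T_w⁴ = 174/(0.97·5.67×10⁻⁸·1.860) + (293)⁴
    = 1.701×10⁹ + 7.370×10⁹ = 9.071×10⁹ K⁴.

T ≈ 309 K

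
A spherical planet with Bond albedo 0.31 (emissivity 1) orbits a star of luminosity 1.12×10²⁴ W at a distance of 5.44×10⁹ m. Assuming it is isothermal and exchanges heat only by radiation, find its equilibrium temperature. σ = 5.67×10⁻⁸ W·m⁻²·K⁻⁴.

First find the stellar flux at distance d: S = L/(4πd²) = 1.12×10²⁴/(4π·(5.44×10⁹)²) = 3012 W/m².
For an isothermal sphere, absorbed (1−a)S·πr² = emitted σ·4πr²·T⁴, so T⁴ = (1−a)S/(4σ).
T⁴ = 0.690·3012/(4·5.67×10⁻⁸) = 9.163×10⁹ K⁴.

T ≈ 309 K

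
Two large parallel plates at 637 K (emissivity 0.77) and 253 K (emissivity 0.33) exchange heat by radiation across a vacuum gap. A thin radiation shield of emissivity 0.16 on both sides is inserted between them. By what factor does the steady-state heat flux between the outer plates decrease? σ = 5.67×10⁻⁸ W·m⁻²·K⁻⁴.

factor ≈ 4.45

Without shield: q₀ = σΔ(T⁴)/(1/ε₁+1/ε₂−1) with denominator 3.329.
With shield the two gaps are in series; the resistances add: (1/ε₁+1/ε_s−1)+(1/ε_s+1/ε₂−1) = 6.549+8.280 = 14.83.
Heat-flux ratio q₀/q = 14.83/3.329.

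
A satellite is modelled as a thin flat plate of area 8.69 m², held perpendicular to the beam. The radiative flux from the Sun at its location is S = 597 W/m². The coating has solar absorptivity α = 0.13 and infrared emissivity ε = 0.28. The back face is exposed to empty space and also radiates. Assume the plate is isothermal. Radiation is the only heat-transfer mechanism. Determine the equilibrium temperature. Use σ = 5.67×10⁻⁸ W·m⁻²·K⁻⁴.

T ≈ 222 K

At equilibrium, absorbed power = emitted power.
Absorbing cross-section = A = 8.690 m²; emitting surface = 2A = 17.38 m² (ratio 2).
αS·A_cross = εσ·A_surf·T⁴  ⇒  T⁴ = αS/(ε·2σ).
T⁴ = 0.130·597/(0.28·2·5.67×10⁻⁸) = 2.444×10⁹ K⁴.
T = (2.444×10⁹)^(1/4).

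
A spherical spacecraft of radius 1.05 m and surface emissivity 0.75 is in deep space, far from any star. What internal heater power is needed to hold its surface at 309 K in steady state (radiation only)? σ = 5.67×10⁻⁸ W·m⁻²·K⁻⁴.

P ≈ 5370 W

P = εσ·4πr²·T⁴.
4πr² = 13.85 m²; T⁴ = 9.117×10⁹ K⁴.
P = 0.75·5.67×10⁻⁸·13.85·9.117×10⁹.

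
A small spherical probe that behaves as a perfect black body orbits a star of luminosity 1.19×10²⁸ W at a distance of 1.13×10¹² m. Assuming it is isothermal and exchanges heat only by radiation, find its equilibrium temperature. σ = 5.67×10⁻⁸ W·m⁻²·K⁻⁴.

First find the stellar flux at distance d: S = L/(4πd²) = 1.19×10²⁸/(4π·(1.13×10¹²)²) = 741.6 W/m².
For an isothermal sphere, absorbed (1−a)S·πr² = emitted σ·4πr²·T⁴, so T⁴ = (1−a)S/(4σ).
T⁴ = 1.00·741.6/(4·5.67×10⁻⁸) = 3.270×10⁹ K⁴.

T ≈ 239 K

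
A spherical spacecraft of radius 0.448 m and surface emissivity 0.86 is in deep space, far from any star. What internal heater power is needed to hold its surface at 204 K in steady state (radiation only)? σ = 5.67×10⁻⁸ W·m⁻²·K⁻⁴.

P ≈ 213 W

P = εσ·4πr²·T⁴.
4πr² = 2.522 m²; T⁴ = 1.732×10⁹ K⁴.
P = 0.86·5.67×10⁻⁸·2.522·1.732×10⁹.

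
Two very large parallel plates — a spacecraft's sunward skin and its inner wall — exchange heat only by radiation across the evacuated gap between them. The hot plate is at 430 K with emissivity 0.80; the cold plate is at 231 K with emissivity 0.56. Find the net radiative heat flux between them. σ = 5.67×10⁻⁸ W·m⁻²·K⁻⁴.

For two infinite grey parallel plates, q = σ(T₁⁴ − T₂⁴)/(1/ε₁ + 1/ε₂ − 1).
T₁⁴ − T₂⁴ = 3.419×10¹⁰ − 2.847×10⁹ = 3.134×10¹⁰ K⁴.
1/ε₁ + 1/ε₂ − 1 = 1.250 + 1.786 − 1 = 2.036.
q = 5.67×10⁻⁸ × 3.134×10¹⁰ / 2.036.

q ≈ 873 W/m²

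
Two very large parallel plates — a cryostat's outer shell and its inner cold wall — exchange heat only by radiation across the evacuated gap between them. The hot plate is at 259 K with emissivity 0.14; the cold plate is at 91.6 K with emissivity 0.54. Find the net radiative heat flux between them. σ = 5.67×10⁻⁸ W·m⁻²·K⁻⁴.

q ≈ 31.4 W/m²

For two infinite grey parallel plates, q = σ(T₁⁴ − T₂⁴)/(1/ε₁ + 1/ε₂ − 1).
T₁⁴ − T₂⁴ = 4.500×10⁹ − 7.040×10⁷ = 4.429×10⁹ K⁴.
1/ε₁ + 1/ε₂ − 1 = 7.143 + 1.852 − 1 = 7.995.
q = 5.67×10⁻⁸ × 4.429×10⁹ / 7.995.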